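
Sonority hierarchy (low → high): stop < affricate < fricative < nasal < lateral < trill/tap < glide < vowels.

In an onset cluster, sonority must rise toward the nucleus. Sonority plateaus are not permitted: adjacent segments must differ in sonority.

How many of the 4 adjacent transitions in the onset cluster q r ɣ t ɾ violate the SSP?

/q/ — stop, sonority 1.
/r/ — trill/tap, sonority 6.
/ɣ/ — fricative, sonority 3.
/t/ — stop, sonority 1.
/ɾ/ — trill/tap, sonority 6.
/q/→/r/: 1→6 (rises) — ok.
/r/→/ɣ/: 6→3 (does not rise) — violation.
/ɣ/→/t/: 3→1 (does not rise) — violation.
/t/→/ɾ/: 1→6 (rises) — ok.

2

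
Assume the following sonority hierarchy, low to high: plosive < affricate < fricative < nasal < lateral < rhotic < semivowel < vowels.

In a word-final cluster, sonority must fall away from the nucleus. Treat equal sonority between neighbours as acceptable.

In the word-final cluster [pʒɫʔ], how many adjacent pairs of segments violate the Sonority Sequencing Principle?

2

/p/: plosive = 1.
/ʒ/: fricative = 3.
/ɫ/: lateral = 5.
/ʔ/: plosive = 1.
/p/→/ʒ/: 1→3 (does not fall) — violation.
/ʒ/→/ɫ/: 3→5 (does not fall) — violation.
/ɫ/→/ʔ/: 5→1 (falls) — ok.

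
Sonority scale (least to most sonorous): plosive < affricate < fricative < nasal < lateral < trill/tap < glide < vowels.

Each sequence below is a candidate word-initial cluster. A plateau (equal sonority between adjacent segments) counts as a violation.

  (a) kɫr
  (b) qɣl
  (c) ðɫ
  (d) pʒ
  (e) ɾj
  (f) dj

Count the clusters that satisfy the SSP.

6

(a) 1-5-6 → obeys
(b) 1-3-5 → obeys
(c) 3-5 → obeys
(d) 1-3 → obeys
(e) 6-7 → obeys
(f) 1-7 → obeys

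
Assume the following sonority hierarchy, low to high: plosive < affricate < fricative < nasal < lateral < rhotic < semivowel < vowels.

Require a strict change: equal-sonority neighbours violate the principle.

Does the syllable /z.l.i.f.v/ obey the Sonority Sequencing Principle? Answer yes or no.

Onset: /z/ is a fricative (sonority 3), /l/ is a lateral (sonority 5); then the nucleus /i/ (sonority 8).
Onset profile 3-5-8 — rises to the nucleus.
Coda: /f/ is a fricative (sonority 3), /v/ is a fricative (sonority 3).
Coda profile 8-3-3 — does not strictly fall throughout.

no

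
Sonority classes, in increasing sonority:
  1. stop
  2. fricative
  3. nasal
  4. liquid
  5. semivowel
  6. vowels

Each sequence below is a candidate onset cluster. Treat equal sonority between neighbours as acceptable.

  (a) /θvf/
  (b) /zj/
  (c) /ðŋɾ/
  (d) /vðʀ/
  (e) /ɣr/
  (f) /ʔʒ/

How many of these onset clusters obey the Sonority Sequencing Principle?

(a) sonority 2-2-2: well-formed.
(b) sonority 2-5: well-formed.
(c) sonority 2-3-4: well-formed.
(d) sonority 2-2-4: well-formed.
(e) sonority 2-4: well-formed.
(f) sonority 1-2: well-formed.

6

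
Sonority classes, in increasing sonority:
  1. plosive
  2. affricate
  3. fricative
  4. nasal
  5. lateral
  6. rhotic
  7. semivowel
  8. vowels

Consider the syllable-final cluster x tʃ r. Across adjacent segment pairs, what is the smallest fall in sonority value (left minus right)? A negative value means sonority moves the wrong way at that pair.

/x/ — fricative, sonority 3.
/tʃ/ — affricate, sonority 2.
/r/ — rhotic, sonority 6.
/x/→/tʃ/: change +1.
/tʃ/→/r/: change -4.
Minimum = -4.

-4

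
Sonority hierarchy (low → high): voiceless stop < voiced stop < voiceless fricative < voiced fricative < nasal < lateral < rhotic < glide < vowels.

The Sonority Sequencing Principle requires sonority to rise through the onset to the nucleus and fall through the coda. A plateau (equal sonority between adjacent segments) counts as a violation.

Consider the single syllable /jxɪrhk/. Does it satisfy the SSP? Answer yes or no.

no

Onset: /j/ is a glide (sonority 8), /x/ is a voiceless fricative (sonority 3); then the nucleus /ɪ/ (sonority 9).
Onset profile 8-3-9 — does not strictly rise throughout.
Coda: /r/ is a rhotic (sonority 7), /h/ is a voiceless fricative (sonority 3), /k/ is a voiceless stop (sonority 1).
Coda profile 9-7-3-1 — falls from the nucleus.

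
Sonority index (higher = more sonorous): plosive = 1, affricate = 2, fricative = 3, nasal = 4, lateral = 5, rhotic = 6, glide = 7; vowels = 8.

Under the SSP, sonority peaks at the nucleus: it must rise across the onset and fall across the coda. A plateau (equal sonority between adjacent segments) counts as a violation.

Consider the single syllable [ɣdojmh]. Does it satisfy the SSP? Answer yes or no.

Onset: /ɣ/ is a fricative (sonority 3), /d/ is a plosive (sonority 1); then the nucleus /o/ (sonority 8).
Onset profile 3-1-8 — does not strictly rise throughout.
Coda: /j/ is a glide (sonority 7), /m/ is a nasal (sonority 4), /h/ is a fricative (sonority 3).
Coda profile 8-7-4-3 — falls from the nucleus.

no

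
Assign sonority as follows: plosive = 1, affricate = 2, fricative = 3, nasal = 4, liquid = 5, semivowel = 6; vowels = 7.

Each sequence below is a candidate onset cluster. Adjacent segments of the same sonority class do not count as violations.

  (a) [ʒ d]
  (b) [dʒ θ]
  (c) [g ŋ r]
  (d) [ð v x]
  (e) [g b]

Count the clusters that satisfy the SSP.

(a) 3-1 → violates
(b) 2-3 → obeys
(c) 1-4-5 → obeys
(d) 3-3-3 → obeys
(e) 1-1 → obeys

4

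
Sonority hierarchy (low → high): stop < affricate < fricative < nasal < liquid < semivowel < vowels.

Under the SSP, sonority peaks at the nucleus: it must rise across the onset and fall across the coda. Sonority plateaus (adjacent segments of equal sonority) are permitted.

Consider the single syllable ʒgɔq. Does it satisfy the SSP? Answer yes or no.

no

Onset: /ʒ/ is a fricative (sonority 3), /g/ is a stop (sonority 1); then the nucleus /ɔ/ (sonority 7).
Onset profile 3-1-7 — does not rise throughout.
Coda: /q/ is a stop (sonority 1).
Coda profile 7-1 — falls from the nucleus.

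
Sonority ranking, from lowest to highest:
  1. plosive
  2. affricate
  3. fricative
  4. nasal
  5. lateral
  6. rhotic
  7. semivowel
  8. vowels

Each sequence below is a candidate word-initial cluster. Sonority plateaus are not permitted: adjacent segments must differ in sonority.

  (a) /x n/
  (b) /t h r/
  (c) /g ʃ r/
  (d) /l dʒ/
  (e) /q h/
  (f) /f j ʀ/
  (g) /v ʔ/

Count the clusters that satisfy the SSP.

4

(a) 3-4 → obeys
(b) 1-3-6 → obeys
(c) 1-3-6 → obeys
(d) 5-2 → violates
(e) 1-3 → obeys
(f) 3-7-6 → violates
(g) 3-1 → violates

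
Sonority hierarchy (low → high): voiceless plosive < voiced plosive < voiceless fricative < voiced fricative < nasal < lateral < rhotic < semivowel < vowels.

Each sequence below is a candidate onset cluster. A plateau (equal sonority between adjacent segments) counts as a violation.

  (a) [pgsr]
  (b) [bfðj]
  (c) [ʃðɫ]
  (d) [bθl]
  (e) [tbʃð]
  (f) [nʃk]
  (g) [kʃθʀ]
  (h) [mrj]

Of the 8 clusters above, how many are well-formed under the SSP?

6

(a) sonority 1-2-3-7: well-formed.
(b) sonority 2-3-4-8: well-formed.
(c) sonority 3-4-6: well-formed.
(d) sonority 2-3-6: well-formed.
(e) sonority 1-2-3-4: well-formed.
(f) sonority 5-3-1: ill-formed.
(g) sonority 1-3-3-7: ill-formed.
(h) sonority 5-7-8: well-formed.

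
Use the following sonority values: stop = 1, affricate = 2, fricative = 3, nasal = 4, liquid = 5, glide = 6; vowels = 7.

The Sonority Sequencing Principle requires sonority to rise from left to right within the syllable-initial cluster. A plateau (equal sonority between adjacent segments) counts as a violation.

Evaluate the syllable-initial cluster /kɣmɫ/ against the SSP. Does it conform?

/k/ — stop, sonority 1.
/ɣ/ — fricative, sonority 3.
/m/ — nasal, sonority 4.
/ɫ/ — liquid, sonority 5.
The profile 1-3-4-5 strictly rises, so the syllable-initial cluster satisfies the SSP.

yes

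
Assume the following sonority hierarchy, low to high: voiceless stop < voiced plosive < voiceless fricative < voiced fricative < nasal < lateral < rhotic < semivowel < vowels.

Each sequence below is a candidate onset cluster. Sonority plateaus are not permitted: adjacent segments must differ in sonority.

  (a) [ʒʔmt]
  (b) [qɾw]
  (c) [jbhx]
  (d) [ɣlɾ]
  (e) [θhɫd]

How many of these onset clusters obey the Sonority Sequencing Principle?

(a) [ʒʔmt]: profile 4-1-5-1 — violates.
(b) [qɾw]: profile 1-7-8 — obeys.
(c) [jbhx]: profile 8-2-3-3 — violates.
(d) [ɣlɾ]: profile 4-6-7 — obeys.
(e) [θhɫd]: profile 3-3-6-2 — violates.

2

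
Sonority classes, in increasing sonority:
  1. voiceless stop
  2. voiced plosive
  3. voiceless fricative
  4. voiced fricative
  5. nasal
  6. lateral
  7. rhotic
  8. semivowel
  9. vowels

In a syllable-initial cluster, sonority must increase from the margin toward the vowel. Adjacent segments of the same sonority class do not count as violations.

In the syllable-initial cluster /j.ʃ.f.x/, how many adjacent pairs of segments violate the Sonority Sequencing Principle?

/j/: semivowel = 8.
/ʃ/: voiceless fricative = 3.
/f/: voiceless fricative = 3.
/x/: voiceless fricative = 3.
/j/→/ʃ/: 8→3 (does not rise) — violation.
/ʃ/→/f/: 3→3 (plateau, allowed) — ok.
/f/→/x/: 3→3 (plateau, allowed) — ok.

1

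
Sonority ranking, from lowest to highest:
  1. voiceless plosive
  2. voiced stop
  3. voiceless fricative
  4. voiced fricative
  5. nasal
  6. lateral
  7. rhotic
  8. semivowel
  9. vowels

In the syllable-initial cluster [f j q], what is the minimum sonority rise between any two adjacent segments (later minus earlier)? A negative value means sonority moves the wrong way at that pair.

-7

/f/: voiceless fricative = 3.
/j/: semivowel = 8.
/q/: voiceless plosive = 1.
/f/→/j/: change +5.
/j/→/q/: change -7.
Minimum = -7.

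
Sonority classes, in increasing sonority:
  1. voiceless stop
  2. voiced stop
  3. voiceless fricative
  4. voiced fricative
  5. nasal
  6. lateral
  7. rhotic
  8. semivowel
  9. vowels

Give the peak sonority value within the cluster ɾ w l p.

8

/ɾ/ is a rhotic (sonority 7).
/w/ is a semivowel (sonority 8).
/l/ is a lateral (sonority 6).
/p/ is a voiceless stop (sonority 1).
The maximum is 8.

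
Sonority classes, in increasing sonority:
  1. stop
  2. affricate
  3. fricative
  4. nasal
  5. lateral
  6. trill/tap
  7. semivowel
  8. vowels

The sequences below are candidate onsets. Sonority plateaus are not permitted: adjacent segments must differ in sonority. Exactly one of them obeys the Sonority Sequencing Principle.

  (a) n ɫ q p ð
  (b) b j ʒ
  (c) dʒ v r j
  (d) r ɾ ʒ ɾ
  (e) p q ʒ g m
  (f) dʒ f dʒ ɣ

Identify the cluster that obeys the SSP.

c

(a) 4-5-1-1-3 → violates
(b) 1-7-3 → violates
(c) 2-3-6-7 → obeys
(d) 6-6-3-6 → violates
(e) 1-1-3-1-4 → violates
(f) 2-3-2-3 → violates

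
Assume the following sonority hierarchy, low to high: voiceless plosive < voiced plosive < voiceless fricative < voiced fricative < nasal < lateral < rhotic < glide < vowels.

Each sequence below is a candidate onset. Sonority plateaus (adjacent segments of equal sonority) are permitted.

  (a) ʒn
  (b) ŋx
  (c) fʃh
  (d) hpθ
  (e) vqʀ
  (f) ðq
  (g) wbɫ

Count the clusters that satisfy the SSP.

(a) ʒn: profile 4-5 — obeys.
(b) ŋx: profile 5-3 — violates.
(c) fʃh: profile 3-3-3 — obeys.
(d) hpθ: profile 3-1-3 — violates.
(e) vqʀ: profile 4-1-7 — violates.
(f) ðq: profile 4-1 — violates.
(g) wbɫ: profile 8-2-6 — violates.

2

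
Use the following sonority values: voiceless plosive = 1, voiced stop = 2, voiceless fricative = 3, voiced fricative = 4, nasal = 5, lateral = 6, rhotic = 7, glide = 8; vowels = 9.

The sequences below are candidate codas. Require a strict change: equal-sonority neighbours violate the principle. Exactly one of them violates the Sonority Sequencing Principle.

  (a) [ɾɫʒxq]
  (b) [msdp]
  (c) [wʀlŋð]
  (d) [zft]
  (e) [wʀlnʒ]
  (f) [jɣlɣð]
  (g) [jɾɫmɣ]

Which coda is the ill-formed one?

f

(a) sonority 7-6-4-3-1: well-formed.
(b) sonority 5-3-2-1: well-formed.
(c) sonority 8-7-6-5-4: well-formed.
(d) sonority 4-3-1: well-formed.
(e) sonority 8-7-6-5-4: well-formed.
(f) sonority 8-4-6-4-4: ill-formed.
(g) sonority 8-7-6-5-4: well-formed.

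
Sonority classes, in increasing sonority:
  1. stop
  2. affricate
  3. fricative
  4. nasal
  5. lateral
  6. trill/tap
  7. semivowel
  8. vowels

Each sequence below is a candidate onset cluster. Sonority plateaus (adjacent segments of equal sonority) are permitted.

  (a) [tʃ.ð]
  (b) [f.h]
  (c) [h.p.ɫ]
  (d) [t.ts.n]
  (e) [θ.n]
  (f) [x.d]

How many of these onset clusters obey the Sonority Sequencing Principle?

(a) sonority 2-3: well-formed.
(b) sonority 3-3: well-formed.
(c) sonority 3-1-5: ill-formed.
(d) sonority 1-2-4: well-formed.
(e) sonority 3-4: well-formed.
(f) sonority 3-1: ill-formed.

4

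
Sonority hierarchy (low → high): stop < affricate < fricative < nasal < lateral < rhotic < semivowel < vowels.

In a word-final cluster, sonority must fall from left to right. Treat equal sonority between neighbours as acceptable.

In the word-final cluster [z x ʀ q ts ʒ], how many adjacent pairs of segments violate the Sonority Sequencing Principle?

3

/z/ — fricative, sonority 3.
/x/ — fricative, sonority 3.
/ʀ/ — rhotic, sonority 6.
/q/ — stop, sonority 1.
/ts/ — affricate, sonority 2.
/ʒ/ — fricative, sonority 3.
/z/→/x/: 3→3 (plateau, allowed) — ok.
/x/→/ʀ/: 3→6 (does not fall) — violation.
/ʀ/→/q/: 6→1 (falls) — ok.
/q/→/ts/: 1→2 (does not fall) — violation.
/ts/→/ʒ/: 2→3 (does not fall) — violation.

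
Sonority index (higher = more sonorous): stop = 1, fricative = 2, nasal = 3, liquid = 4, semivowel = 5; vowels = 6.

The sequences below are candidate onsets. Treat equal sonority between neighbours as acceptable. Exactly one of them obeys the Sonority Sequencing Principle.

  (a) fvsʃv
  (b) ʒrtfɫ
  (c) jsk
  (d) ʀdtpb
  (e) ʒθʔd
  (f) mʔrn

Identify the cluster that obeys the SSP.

a

(a) fvsʃv: profile 2-2-2-2-2 — obeys.
(b) ʒrtfɫ: profile 2-4-1-2-4 — violates.
(c) jsk: profile 5-2-1 — violates.
(d) ʀdtpb: profile 4-1-1-1-1 — violates.
(e) ʒθʔd: profile 2-2-1-1 — violates.
(f) mʔrn: profile 3-1-4-3 — violates.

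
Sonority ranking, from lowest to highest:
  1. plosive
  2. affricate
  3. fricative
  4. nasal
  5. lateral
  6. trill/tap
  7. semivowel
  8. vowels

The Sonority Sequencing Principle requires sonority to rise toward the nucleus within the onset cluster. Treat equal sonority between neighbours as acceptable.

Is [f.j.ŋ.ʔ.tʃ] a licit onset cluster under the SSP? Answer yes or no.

no

/f/ is a fricative (sonority 3).
/j/ is a semivowel (sonority 7).
/ŋ/ is a nasal (sonority 4).
/ʔ/ is a plosive (sonority 1).
/tʃ/ is an affricate (sonority 2).
The profile is 3-7-4-1-2. Between /j/ (7) and /ŋ/ (4) sonority does not rise, so the cluster violates the SSP.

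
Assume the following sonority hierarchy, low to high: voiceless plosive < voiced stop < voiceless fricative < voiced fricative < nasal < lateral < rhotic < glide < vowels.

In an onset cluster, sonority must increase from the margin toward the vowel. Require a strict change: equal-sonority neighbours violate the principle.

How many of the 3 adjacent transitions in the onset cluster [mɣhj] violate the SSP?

2

/m/ — nasal, sonority 5.
/ɣ/ — voiced fricative, sonority 4.
/h/ — voiceless fricative, sonority 3.
/j/ — glide, sonority 8.
/m/→/ɣ/: 5→4 (does not rise) — violation.
/ɣ/→/h/: 4→3 (does not rise) — violation.
/h/→/j/: 3→8 (rises) — ok.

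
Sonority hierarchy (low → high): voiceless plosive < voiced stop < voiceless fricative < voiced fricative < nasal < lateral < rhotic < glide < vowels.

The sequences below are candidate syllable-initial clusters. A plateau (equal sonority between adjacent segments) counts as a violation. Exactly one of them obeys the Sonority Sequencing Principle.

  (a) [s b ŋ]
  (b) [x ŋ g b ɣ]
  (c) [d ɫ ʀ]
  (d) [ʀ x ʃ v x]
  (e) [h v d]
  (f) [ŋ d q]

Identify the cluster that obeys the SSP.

c

(a) [s b ŋ]: profile 3-2-5 — violates.
(b) [x ŋ g b ɣ]: profile 3-5-2-2-4 — violates.
(c) [d ɫ ʀ]: profile 2-6-7 — obeys.
(d) [ʀ x ʃ v x]: profile 7-3-3-4-3 — violates.
(e) [h v d]: profile 3-4-2 — violates.
(f) [ŋ d q]: profile 5-2-1 — violates.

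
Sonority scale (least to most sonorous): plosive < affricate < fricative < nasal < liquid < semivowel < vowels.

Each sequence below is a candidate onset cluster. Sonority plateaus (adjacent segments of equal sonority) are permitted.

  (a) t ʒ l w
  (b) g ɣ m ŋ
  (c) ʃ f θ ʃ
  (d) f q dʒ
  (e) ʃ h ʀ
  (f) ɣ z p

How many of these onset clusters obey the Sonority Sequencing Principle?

(a) 1-3-5-6 → obeys
(b) 1-3-4-4 → obeys
(c) 3-3-3-3 → obeys
(d) 3-1-2 → violates
(e) 3-3-5 → obeys
(f) 3-3-1 → violates

4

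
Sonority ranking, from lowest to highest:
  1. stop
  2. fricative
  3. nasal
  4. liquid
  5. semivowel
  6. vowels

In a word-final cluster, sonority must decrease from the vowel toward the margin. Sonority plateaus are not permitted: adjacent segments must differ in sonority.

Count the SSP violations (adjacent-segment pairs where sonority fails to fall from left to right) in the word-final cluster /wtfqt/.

/w/ — semivowel, sonority 5.
/t/ — stop, sonority 1.
/f/ — fricative, sonority 2.
/q/ — stop, sonority 1.
/t/ — stop, sonority 1.
/w/→/t/: 5→1 (falls) — ok.
/t/→/f/: 1→2 (does not fall) — violation.
/f/→/q/: 2→1 (falls) — ok.
/q/→/t/: 1→1 (plateau) — violation.

2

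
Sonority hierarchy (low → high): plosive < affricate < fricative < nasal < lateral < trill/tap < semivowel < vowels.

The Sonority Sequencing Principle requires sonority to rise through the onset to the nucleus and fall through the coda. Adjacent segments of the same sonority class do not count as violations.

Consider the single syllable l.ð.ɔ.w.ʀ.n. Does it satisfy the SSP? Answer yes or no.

no

Onset: /l/ is a lateral (sonority 5), /ð/ is a fricative (sonority 3); then the nucleus /ɔ/ (sonority 8).
Onset profile 5-3-8 — does not rise throughout.
Coda: /w/ is a semivowel (sonority 7), /ʀ/ is a trill/tap (sonority 6), /n/ is a nasal (sonority 4).
Coda profile 8-7-6-4 — falls from the nucleus.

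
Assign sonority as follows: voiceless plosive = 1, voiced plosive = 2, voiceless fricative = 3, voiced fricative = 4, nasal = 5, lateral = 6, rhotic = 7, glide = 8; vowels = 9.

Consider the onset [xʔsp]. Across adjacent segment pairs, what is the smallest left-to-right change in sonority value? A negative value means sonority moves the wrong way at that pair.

/x/: voiceless fricative = 3.
/ʔ/: voiceless plosive = 1.
/s/: voiceless fricative = 3.
/p/: voiceless plosive = 1.
/x/→/ʔ/: change -2.
/ʔ/→/s/: change +2.
/s/→/p/: change -2.
Minimum = -2.

-2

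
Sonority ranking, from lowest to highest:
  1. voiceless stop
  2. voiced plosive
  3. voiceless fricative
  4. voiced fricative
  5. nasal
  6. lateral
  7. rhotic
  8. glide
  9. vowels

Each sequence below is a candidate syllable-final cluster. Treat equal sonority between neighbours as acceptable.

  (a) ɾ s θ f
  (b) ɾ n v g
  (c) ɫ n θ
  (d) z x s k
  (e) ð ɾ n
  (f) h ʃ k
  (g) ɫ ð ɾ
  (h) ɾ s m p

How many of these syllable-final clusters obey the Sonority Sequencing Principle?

5

(a) 7-3-3-3 → obeys
(b) 7-5-4-2 → obeys
(c) 6-5-3 → obeys
(d) 4-3-3-1 → obeys
(e) 4-7-5 → violates
(f) 3-3-1 → obeys
(g) 6-4-7 → violates
(h) 7-3-5-1 → violates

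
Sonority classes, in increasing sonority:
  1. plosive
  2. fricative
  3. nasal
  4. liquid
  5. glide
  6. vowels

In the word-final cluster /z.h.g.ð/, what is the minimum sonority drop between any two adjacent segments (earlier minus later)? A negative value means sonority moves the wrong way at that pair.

/z/ — fricative, sonority 2.
/h/ — fricative, sonority 2.
/g/ — plosive, sonority 1.
/ð/ — fricative, sonority 2.
/z/→/h/: change +0.
/h/→/g/: change +1.
/g/→/ð/: change -1.
Minimum = -1.

-1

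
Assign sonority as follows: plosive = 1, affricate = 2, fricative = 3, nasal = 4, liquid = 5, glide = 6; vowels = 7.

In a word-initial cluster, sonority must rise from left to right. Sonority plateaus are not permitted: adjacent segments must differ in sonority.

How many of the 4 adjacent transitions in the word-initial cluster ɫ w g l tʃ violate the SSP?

/ɫ/ is a liquid (sonority 5).
/w/ is a glide (sonority 6).
/g/ is a plosive (sonority 1).
/l/ is a liquid (sonority 5).
/tʃ/ is an affricate (sonority 2).
/ɫ/→/w/: 5→6 (rises) — ok.
/w/→/g/: 6→1 (does not rise) — violation.
/g/→/l/: 1→5 (rises) — ok.
/l/→/tʃ/: 5→2 (does not rise) — violation.

2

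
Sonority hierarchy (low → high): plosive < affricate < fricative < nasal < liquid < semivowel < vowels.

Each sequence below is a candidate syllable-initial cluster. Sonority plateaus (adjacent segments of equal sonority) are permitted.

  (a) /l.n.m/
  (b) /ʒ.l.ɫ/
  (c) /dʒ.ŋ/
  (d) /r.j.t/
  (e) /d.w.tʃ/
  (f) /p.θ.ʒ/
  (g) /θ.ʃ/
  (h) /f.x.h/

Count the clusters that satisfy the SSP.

(a) /l.n.m/: profile 5-4-4 — violates.
(b) /ʒ.l.ɫ/: profile 3-5-5 — obeys.
(c) /dʒ.ŋ/: profile 2-4 — obeys.
(d) /r.j.t/: profile 5-6-1 — violates.
(e) /d.w.tʃ/: profile 1-6-2 — violates.
(f) /p.θ.ʒ/: profile 1-3-3 — obeys.
(g) /θ.ʃ/: profile 3-3 — obeys.
(h) /f.x.h/: profile 3-3-3 — obeys.

5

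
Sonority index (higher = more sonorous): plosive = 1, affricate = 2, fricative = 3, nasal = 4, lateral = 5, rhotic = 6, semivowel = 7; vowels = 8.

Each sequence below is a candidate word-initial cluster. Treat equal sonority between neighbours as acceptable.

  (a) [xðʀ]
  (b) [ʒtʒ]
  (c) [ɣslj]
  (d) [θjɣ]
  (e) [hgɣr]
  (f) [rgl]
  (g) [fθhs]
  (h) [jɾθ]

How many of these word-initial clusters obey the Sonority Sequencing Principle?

3

(a) [xðʀ]: profile 3-3-6 — obeys.
(b) [ʒtʒ]: profile 3-1-3 — violates.
(c) [ɣslj]: profile 3-3-5-7 — obeys.
(d) [θjɣ]: profile 3-7-3 — violates.
(e) [hgɣr]: profile 3-1-3-6 — violates.
(f) [rgl]: profile 6-1-5 — violates.
(g) [fθhs]: profile 3-3-3-3 — obeys.
(h) [jɾθ]: profile 7-6-3 — violates.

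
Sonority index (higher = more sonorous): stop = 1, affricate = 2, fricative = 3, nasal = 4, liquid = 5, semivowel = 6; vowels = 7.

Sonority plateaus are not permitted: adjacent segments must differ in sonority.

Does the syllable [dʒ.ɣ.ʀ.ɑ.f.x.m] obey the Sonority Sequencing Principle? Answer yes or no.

no

Onset: /dʒ/ is an affricate (sonority 2), /ɣ/ is a fricative (sonority 3), /ʀ/ is a liquid (sonority 5); then the nucleus /ɑ/ (sonority 7).
Onset profile 2-3-5-7 — rises to the nucleus.
Coda: /f/ is a fricative (sonority 3), /x/ is a fricative (sonority 3), /m/ is a nasal (sonority 4).
Coda profile 7-3-3-4 — does not strictly fall throughout.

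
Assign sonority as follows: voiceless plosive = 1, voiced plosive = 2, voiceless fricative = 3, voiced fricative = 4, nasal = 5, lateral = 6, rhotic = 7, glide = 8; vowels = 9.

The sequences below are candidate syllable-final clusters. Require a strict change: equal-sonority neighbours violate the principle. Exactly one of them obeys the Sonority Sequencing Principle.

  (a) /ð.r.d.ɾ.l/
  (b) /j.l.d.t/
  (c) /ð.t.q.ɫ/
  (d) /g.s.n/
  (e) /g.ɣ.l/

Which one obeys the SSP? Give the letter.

b

(a) 4-7-2-7-6 → violates
(b) 8-6-2-1 → obeys
(c) 4-1-1-6 → violates
(d) 2-3-5 → violates
(e) 2-4-6 → violates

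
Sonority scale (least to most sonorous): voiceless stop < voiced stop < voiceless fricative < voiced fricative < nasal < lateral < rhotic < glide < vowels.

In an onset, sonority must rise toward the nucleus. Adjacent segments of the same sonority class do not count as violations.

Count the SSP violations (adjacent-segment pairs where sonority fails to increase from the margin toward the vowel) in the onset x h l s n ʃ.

/x/ is a voiceless fricative (sonority 3).
/h/ is a voiceless fricative (sonority 3).
/l/ is a lateral (sonority 6).
/s/ is a voiceless fricative (sonority 3).
/n/ is a nasal (sonority 5).
/ʃ/ is a voiceless fricative (sonority 3).
/x/→/h/: 3→3 (plateau, allowed) — ok.
/h/→/l/: 3→6 (rises) — ok.
/l/→/s/: 6→3 (does not rise) — violation.
/s/→/n/: 3→5 (rises) — ok.
/n/→/ʃ/: 5→3 (does not rise) — violation.

2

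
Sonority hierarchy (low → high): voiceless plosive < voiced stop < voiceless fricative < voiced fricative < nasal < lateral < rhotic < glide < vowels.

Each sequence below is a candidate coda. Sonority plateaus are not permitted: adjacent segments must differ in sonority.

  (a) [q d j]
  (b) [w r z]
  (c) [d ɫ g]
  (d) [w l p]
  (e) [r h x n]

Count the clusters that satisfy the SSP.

(a) [q d j]: profile 1-2-8 — violates.
(b) [w r z]: profile 8-7-4 — obeys.
(c) [d ɫ g]: profile 2-6-2 — violates.
(d) [w l p]: profile 8-6-1 — obeys.
(e) [r h x n]: profile 7-3-3-5 — violates.

2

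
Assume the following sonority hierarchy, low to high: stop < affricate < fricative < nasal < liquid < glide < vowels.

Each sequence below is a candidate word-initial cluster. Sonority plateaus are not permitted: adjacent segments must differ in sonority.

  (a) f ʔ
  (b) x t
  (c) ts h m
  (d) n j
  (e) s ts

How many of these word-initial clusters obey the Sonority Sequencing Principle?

2

(a) 3-1 → violates
(b) 3-1 → violates
(c) 2-3-4 → obeys
(d) 4-6 → obeys
(e) 3-2 → violates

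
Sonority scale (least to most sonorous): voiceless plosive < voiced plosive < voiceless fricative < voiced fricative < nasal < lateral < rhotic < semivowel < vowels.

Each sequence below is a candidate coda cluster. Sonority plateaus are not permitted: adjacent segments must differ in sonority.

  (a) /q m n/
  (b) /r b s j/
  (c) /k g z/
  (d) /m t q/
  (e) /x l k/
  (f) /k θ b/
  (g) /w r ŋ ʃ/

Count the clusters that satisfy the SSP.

(a) /q m n/: profile 1-5-5 — violates.
(b) /r b s j/: profile 7-2-3-8 — violates.
(c) /k g z/: profile 1-2-4 — violates.
(d) /m t q/: profile 5-1-1 — violates.
(e) /x l k/: profile 3-6-1 — violates.
(f) /k θ b/: profile 1-3-2 — violates.
(g) /w r ŋ ʃ/: profile 8-7-5-3 — obeys.

1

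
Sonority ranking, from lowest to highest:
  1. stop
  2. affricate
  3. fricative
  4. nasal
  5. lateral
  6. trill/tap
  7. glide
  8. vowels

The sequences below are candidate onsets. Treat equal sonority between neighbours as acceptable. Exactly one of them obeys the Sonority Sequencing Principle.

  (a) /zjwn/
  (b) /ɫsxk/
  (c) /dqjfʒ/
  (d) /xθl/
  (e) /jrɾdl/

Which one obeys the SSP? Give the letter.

(a) sonority 3-7-7-4: ill-formed.
(b) sonority 5-3-3-1: ill-formed.
(c) sonority 1-1-7-3-3: ill-formed.
(d) sonority 3-3-5: well-formed.
(e) sonority 7-6-6-1-5: ill-formed.

d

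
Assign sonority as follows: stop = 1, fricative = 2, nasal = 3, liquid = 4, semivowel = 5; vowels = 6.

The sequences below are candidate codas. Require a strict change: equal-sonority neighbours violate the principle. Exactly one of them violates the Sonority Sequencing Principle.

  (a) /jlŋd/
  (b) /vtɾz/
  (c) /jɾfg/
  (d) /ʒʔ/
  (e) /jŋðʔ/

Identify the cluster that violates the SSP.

(a) sonority 5-4-3-1: well-formed.
(b) sonority 2-1-4-2: ill-formed.
(c) sonority 5-4-2-1: well-formed.
(d) sonority 2-1: well-formed.
(e) sonority 5-3-2-1: well-formed.

b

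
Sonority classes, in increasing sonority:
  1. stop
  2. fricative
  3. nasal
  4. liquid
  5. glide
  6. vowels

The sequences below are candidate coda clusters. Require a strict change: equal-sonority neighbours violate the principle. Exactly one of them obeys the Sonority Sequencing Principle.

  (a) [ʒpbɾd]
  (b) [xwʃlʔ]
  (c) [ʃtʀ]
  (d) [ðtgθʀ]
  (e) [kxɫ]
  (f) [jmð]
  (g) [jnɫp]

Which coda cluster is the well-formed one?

(a) [ʒpbɾd]: profile 2-1-1-4-1 — violates.
(b) [xwʃlʔ]: profile 2-5-2-4-1 — violates.
(c) [ʃtʀ]: profile 2-1-4 — violates.
(d) [ðtgθʀ]: profile 2-1-1-2-4 — violates.
(e) [kxɫ]: profile 1-2-4 — violates.
(f) [jmð]: profile 5-3-2 — obeys.
(g) [jnɫp]: profile 5-3-4-1 — violates.

f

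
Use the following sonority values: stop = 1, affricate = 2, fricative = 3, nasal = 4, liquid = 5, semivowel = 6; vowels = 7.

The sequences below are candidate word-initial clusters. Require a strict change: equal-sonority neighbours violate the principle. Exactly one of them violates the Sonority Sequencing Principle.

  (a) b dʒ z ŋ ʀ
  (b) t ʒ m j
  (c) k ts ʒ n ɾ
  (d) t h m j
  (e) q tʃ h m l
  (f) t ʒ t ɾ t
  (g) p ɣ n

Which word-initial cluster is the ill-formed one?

(a) sonority 1-2-3-4-5: well-formed.
(b) sonority 1-3-4-6: well-formed.
(c) sonority 1-2-3-4-5: well-formed.
(d) sonority 1-3-4-6: well-formed.
(e) sonority 1-2-3-4-5: well-formed.
(f) sonority 1-3-1-5-1: ill-formed.
(g) sonority 1-3-4: well-formed.

f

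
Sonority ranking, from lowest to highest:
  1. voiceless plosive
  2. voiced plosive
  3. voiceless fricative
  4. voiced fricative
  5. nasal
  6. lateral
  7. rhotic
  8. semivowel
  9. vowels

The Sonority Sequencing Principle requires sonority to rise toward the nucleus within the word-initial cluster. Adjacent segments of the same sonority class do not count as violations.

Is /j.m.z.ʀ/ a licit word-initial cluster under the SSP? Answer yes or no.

/j/ — semivowel, sonority 8.
/m/ — nasal, sonority 5.
/z/ — voiced fricative, sonority 4.
/ʀ/ — rhotic, sonority 7.
The profile is 8-5-4-7. Between /j/ (8) and /m/ (5) sonority does not rise, so the cluster violates the SSP.

no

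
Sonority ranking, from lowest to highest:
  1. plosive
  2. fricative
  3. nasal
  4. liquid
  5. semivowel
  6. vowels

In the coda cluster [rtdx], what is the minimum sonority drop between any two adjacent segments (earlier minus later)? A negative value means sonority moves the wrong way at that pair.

/r/ — liquid, sonority 4.
/t/ — plosive, sonority 1.
/d/ — plosive, sonority 1.
/x/ — fricative, sonority 2.
/r/→/t/: change +3.
/t/→/d/: change +0.
/d/→/x/: change -1.
Minimum = -1.

-1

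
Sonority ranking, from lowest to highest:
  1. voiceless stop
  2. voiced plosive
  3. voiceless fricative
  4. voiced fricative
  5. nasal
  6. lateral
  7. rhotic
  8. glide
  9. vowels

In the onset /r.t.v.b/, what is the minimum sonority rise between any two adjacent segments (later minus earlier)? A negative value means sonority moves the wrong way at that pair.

-6

/r/ is a rhotic (sonority 7).
/t/ is a voiceless stop (sonority 1).
/v/ is a voiced fricative (sonority 4).
/b/ is a voiced plosive (sonority 2).
/r/→/t/: change -6.
/t/→/v/: change +3.
/v/→/b/: change -2.
Minimum = -6.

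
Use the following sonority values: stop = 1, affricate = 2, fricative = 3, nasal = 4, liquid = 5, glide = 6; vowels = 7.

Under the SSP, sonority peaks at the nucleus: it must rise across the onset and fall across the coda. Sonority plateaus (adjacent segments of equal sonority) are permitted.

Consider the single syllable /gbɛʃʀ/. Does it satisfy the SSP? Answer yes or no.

no

Onset: /g/ is a stop (sonority 1), /b/ is a stop (sonority 1); then the nucleus /ɛ/ (sonority 7).
Onset profile 1-1-7 — rises to the nucleus.
Coda: /ʃ/ is a fricative (sonority 3), /ʀ/ is a liquid (sonority 5).
Coda profile 7-3-5 — does not fall throughout.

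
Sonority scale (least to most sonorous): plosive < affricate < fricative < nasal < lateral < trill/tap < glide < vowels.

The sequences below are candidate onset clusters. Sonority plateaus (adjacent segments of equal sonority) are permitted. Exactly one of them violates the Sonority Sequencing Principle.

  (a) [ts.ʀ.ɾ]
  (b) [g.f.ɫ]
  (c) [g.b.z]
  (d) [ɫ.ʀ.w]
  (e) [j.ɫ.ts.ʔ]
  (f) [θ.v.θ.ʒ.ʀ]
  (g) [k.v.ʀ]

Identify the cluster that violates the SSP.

e

(a) sonority 2-6-6: well-formed.
(b) sonority 1-3-5: well-formed.
(c) sonority 1-1-3: well-formed.
(d) sonority 5-6-7: well-formed.
(e) sonority 7-5-2-1: ill-formed.
(f) sonority 3-3-3-3-6: well-formed.
(g) sonority 1-3-6: well-formed.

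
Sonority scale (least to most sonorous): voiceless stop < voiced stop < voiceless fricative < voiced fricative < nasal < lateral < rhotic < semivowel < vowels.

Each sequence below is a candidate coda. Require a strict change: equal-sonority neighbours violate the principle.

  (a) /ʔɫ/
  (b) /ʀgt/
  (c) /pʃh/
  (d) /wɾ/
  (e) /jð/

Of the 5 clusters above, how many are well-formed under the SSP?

(a) sonority 1-6: ill-formed.
(b) sonority 7-2-1: well-formed.
(c) sonority 1-3-3: ill-formed.
(d) sonority 8-7: well-formed.
(e) sonority 8-4: well-formed.

3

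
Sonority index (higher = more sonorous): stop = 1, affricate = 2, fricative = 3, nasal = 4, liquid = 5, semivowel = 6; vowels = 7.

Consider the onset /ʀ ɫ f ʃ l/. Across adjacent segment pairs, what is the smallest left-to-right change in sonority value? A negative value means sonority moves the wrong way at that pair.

-2

/ʀ/ — liquid, sonority 5.
/ɫ/ — liquid, sonority 5.
/f/ — fricative, sonority 3.
/ʃ/ — fricative, sonority 3.
/l/ — liquid, sonority 5.
/ʀ/→/ɫ/: change +0.
/ɫ/→/f/: change -2.
/f/→/ʃ/: change +0.
/ʃ/→/l/: change +2.
Minimum = -2.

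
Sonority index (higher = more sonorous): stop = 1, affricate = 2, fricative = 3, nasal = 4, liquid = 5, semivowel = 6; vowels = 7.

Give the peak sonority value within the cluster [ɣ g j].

/ɣ/ is a fricative (sonority 3).
/g/ is a stop (sonority 1).
/j/ is a semivowel (sonority 6).
The maximum is 6.

6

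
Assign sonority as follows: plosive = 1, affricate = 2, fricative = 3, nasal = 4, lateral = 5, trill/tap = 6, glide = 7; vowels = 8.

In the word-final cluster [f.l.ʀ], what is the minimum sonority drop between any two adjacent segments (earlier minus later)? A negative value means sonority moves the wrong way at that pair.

/f/ is a fricative (sonority 3).
/l/ is a lateral (sonority 5).
/ʀ/ is a trill/tap (sonority 6).
/f/→/l/: change -2.
/l/→/ʀ/: change -1.
Minimum = -2.

-2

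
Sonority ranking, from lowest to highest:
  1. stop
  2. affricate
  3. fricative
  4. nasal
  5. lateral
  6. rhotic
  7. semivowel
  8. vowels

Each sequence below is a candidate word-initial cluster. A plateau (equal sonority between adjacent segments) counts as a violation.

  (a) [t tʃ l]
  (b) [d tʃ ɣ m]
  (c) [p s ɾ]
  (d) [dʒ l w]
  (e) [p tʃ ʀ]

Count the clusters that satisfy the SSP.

5

(a) sonority 1-2-5: well-formed.
(b) sonority 1-2-3-4: well-formed.
(c) sonority 1-3-6: well-formed.
(d) sonority 2-5-7: well-formed.
(e) sonority 1-2-6: well-formed.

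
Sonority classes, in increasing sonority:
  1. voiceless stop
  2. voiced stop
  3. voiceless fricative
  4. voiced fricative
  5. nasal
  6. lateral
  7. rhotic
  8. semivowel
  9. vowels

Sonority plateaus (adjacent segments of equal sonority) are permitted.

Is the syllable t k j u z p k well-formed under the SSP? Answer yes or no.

Onset: /t/ is a voiceless stop (sonority 1), /k/ is a voiceless stop (sonority 1), /j/ is a semivowel (sonority 8); then the nucleus /u/ (sonority 9).
Onset profile 1-1-8-9 — rises to the nucleus.
Coda: /z/ is a voiced fricative (sonority 4), /p/ is a voiceless stop (sonority 1), /k/ is a voiceless stop (sonority 1).
Coda profile 9-4-1-1 — falls from the nucleus.

yes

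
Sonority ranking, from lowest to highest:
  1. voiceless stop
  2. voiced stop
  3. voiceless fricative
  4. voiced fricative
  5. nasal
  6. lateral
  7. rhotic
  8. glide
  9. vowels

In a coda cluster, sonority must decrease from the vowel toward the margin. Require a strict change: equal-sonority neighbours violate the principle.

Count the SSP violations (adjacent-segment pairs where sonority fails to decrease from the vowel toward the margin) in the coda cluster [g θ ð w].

/g/ is a voiced stop (sonority 2).
/θ/ is a voiceless fricative (sonority 3).
/ð/ is a voiced fricative (sonority 4).
/w/ is a glide (sonority 8).
/g/→/θ/: 2→3 (does not fall) — violation.
/θ/→/ð/: 3→4 (does not fall) — violation.
/ð/→/w/: 4→8 (does not fall) — violation.

3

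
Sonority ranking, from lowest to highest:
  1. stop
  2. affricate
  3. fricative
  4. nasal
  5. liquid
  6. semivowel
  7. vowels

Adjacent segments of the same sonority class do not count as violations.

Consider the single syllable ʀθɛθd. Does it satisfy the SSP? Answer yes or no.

no

Onset: /ʀ/ is a liquid (sonority 5), /θ/ is a fricative (sonority 3); then the nucleus /ɛ/ (sonority 7).
Onset profile 5-3-7 — does not rise throughout.
Coda: /θ/ is a fricative (sonority 3), /d/ is a stop (sonority 1).
Coda profile 7-3-1 — falls from the nucleus.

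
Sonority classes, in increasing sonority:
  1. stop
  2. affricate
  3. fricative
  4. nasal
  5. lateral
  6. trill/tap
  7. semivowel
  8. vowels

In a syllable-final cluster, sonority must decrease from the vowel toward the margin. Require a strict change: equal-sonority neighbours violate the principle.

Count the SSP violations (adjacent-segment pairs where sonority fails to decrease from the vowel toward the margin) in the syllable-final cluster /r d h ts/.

1

/r/ — trill/tap, sonority 6.
/d/ — stop, sonority 1.
/h/ — fricative, sonority 3.
/ts/ — affricate, sonority 2.
/r/→/d/: 6→1 (falls) — ok.
/d/→/h/: 1→3 (does not fall) — violation.
/h/→/ts/: 3→2 (falls) — ok.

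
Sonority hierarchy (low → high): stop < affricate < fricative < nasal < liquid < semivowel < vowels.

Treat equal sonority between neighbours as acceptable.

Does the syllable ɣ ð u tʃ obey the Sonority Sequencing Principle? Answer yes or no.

yes

Onset: /ɣ/ is a fricative (sonority 3), /ð/ is a fricative (sonority 3); then the nucleus /u/ (sonority 7).
Onset profile 3-3-7 — rises to the nucleus.
Coda: /tʃ/ is an affricate (sonority 2).
Coda profile 7-2 — falls from the nucleus.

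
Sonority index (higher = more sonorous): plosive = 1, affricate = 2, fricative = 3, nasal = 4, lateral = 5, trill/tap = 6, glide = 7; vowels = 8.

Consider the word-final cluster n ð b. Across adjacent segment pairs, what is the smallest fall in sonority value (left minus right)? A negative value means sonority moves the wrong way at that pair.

/n/: nasal = 4.
/ð/: fricative = 3.
/b/: plosive = 1.
/n/→/ð/: change +1.
/ð/→/b/: change +2.
Minimum = 1.

1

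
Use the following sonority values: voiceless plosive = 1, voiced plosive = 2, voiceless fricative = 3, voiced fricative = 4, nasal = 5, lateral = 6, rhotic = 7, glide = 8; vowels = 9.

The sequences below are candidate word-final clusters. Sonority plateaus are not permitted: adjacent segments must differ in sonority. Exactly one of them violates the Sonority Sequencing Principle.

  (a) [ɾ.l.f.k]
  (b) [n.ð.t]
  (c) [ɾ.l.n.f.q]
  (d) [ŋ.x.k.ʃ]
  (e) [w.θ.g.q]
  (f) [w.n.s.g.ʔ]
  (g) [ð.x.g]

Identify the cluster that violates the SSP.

d

(a) sonority 7-6-3-1: well-formed.
(b) sonority 5-4-1: well-formed.
(c) sonority 7-6-5-3-1: well-formed.
(d) sonority 5-3-1-3: ill-formed.
(e) sonority 8-3-2-1: well-formed.
(f) sonority 8-5-3-2-1: well-formed.
(g) sonority 4-3-2: well-formed.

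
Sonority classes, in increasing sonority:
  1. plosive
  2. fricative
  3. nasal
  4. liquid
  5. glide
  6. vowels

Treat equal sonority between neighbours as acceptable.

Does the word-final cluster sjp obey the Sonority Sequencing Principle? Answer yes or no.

/s/ is a fricative (sonority 2).
/j/ is a glide (sonority 5).
/p/ is a plosive (sonority 1).
The profile is 2-5-1. Between /s/ (2) and /j/ (5) sonority does not fall, so the cluster violates the SSP.

no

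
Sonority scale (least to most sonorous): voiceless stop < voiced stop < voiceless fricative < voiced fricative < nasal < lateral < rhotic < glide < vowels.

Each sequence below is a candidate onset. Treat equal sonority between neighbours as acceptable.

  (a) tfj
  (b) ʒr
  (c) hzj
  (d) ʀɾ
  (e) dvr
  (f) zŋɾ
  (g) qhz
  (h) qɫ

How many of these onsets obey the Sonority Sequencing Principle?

8

(a) sonority 1-3-8: well-formed.
(b) sonority 4-7: well-formed.
(c) sonority 3-4-8: well-formed.
(d) sonority 7-7: well-formed.
(e) sonority 2-4-7: well-formed.
(f) sonority 4-5-7: well-formed.
(g) sonority 1-3-4: well-formed.
(h) sonority 1-6: well-formed.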